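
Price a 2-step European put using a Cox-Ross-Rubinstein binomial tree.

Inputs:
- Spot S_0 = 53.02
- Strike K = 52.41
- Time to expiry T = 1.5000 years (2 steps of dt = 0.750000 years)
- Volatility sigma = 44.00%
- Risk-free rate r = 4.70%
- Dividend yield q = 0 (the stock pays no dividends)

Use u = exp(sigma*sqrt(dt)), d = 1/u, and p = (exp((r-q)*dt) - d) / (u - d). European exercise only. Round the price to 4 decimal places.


Answer: Price = V(0,0) = 7.7475

Derivation:
dt = T/N = 0.750000
u = exp(sigma*sqrt(dt)) = 1.463823; d = 1/u = 0.683143
p = (exp((r-q)*dt) - d) / (u - d) = 0.451832
Discount per step: exp(-r*dt) = 0.965364
Stock lattice S(k, i) with i counting down-moves:
  k=0: S(0,0) = 53.0200
  k=1: S(1,0) = 77.6119; S(1,1) = 36.2202
  k=2: S(2,0) = 113.6100; S(2,1) = 53.0200; S(2,2) = 24.7436
Terminal payoffs V(N, i) = max(K - S_T, 0):
  V(2,0) = 0.000000; V(2,1) = 0.000000; V(2,2) = 27.666401
Backward induction: V(k, i) = exp(-r*dt) * [p * V(k+1, i) + (1-p) * V(k+1, i+1)].
  V(1,0) = exp(-r*dt) * [p*0.000000 + (1-p)*0.000000] = 0.000000
  V(1,1) = exp(-r*dt) * [p*0.000000 + (1-p)*27.666401] = 14.640563
  V(0,0) = exp(-r*dt) * [p*0.000000 + (1-p)*14.640563] = 7.747523


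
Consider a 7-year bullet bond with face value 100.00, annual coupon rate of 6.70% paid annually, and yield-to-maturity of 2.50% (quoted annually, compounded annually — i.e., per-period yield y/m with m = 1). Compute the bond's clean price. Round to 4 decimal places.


Answer: Price = 126.6674

Derivation:
Coupon per period c = face * coupon_rate / m = 6.700000
Periods per year m = 1; per-period yield y/m = 0.025000
Number of cashflows N = 7
Cashflows (t years, CF_t, discount factor 1/(1+y/m)^(m*t), PV):
  t = 1.0000: CF_t = 6.700000, DF = 0.975610, PV = 6.536585
  t = 2.0000: CF_t = 6.700000, DF = 0.951814, PV = 6.377156
  t = 3.0000: CF_t = 6.700000, DF = 0.928599, PV = 6.221616
  t = 4.0000: CF_t = 6.700000, DF = 0.905951, PV = 6.069869
  t = 5.0000: CF_t = 6.700000, DF = 0.883854, PV = 5.921824
  t = 6.0000: CF_t = 6.700000, DF = 0.862297, PV = 5.777389
  t = 7.0000: CF_t = 106.700000, DF = 0.841265, PV = 89.763001
Price P = sum_t PV_t = 126.667441


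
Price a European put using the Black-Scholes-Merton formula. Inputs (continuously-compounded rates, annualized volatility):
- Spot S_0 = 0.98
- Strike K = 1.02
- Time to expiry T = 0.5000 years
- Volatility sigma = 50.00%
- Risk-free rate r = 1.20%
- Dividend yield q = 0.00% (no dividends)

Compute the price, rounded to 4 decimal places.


Answer: Price = 0.1575

Derivation:
d1 = (ln(S/K) + (r - q + 0.5*sigma^2) * T) / (sigma * sqrt(T)) = 0.08059508
d2 = d1 - sigma * sqrt(T) = -0.27295831
exp(-rT) = 0.99401796; exp(-qT) = 1.00000000
P = K * exp(-rT) * N(-d2) - S_0 * exp(-qT) * N(-d1)
N(-d1) = 0.46788199; N(-d2) = 0.60755737
P = 1.0200 * 0.99401796 * 0.60755737 - 0.9800 * 1.00000000 * 0.46788199 = 0.1575


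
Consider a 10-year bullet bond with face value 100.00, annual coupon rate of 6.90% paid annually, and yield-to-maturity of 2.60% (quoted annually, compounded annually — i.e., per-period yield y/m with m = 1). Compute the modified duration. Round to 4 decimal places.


Coupon per period c = face * coupon_rate / m = 6.900000
Periods per year m = 1; per-period yield y/m = 0.026000
Number of cashflows N = 10
Cashflows (t years, CF_t, discount factor 1/(1+y/m)^(m*t), PV):
  t = 1.0000: CF_t = 6.900000, DF = 0.974659, PV = 6.725146
  t = 2.0000: CF_t = 6.900000, DF = 0.949960, PV = 6.554723
  t = 3.0000: CF_t = 6.900000, DF = 0.925887, PV = 6.388619
  t = 4.0000: CF_t = 6.900000, DF = 0.902424, PV = 6.226724
  t = 5.0000: CF_t = 6.900000, DF = 0.879555, PV = 6.068932
  t = 6.0000: CF_t = 6.900000, DF = 0.857266, PV = 5.915139
  t = 7.0000: CF_t = 6.900000, DF = 0.835542, PV = 5.765242
  t = 8.0000: CF_t = 6.900000, DF = 0.814369, PV = 5.619145
  t = 9.0000: CF_t = 6.900000, DF = 0.793732, PV = 5.476749
  t = 10.0000: CF_t = 106.900000, DF = 0.773618, PV = 82.699731
Price P = sum_t PV_t = 137.440151
First compute Macaulay numerator sum_t t * PV_t:
  t * PV_t at t = 1.0000: 6.725146
  t * PV_t at t = 2.0000: 13.109447
  t * PV_t at t = 3.0000: 19.165858
  t * PV_t at t = 4.0000: 24.906898
  t * PV_t at t = 5.0000: 30.344661
  t * PV_t at t = 6.0000: 35.490832
  t * PV_t at t = 7.0000: 40.356696
  t * PV_t at t = 8.0000: 44.953156
  t * PV_t at t = 9.0000: 49.290742
  t * PV_t at t = 10.0000: 826.997311
Macaulay duration D = 1091.340747 / 137.440151 = 7.940480
Modified duration = D / (1 + y/m) = 7.940480 / (1 + 0.026000) = 7.739259

Answer: Modified duration = 7.7393


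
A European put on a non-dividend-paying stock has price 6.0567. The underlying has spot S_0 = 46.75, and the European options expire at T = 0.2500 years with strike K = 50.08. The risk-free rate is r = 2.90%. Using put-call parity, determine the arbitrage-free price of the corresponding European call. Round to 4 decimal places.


Answer: Call price = 3.0885

Derivation:
Put-call parity: C - P = S_0 * exp(-qT) - K * exp(-rT).
S_0 * exp(-qT) = 46.7500 * 1.00000000 = 46.75000000
K * exp(-rT) = 50.0800 * 0.99277622 = 49.71823299
C = P + S*exp(-qT) - K*exp(-rT)
C = 6.0567 + 46.75000000 - 49.71823299 = 3.0885


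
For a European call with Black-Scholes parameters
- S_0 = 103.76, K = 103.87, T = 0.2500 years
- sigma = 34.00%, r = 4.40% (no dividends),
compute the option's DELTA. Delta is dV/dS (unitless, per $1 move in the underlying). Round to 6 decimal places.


Answer: Delta = 0.557042

Derivation:
d1 = 0.1434730751; d2 = -0.0265269249
phi(d1) = 0.3948573199; exp(-qT) = 1.0000000000; exp(-rT) = 0.9890602788
N(d1) = 0.5570417129
Delta = exp(-qT) * N(d1) = 1.0000000000 * 0.5570417129 = 0.557042


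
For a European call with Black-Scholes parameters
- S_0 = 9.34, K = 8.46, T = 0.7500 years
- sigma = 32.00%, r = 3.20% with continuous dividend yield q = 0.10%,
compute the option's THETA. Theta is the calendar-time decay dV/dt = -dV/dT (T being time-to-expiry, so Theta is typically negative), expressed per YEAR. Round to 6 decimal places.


d1 = 0.5795408755; d2 = 0.3024127463
phi(d1) = 0.3372697086; exp(-qT) = 0.9992502812; exp(-rT) = 0.9762857098
Theta = -S*exp(-qT)*phi(d1)*sigma/(2*sqrt(T)) - r*K*exp(-rT)*N(d2) + q*S*exp(-qT)*N(d1)
N(d1) = 0.7188878629; N(d2) = 0.6188312804; sqrt(T) = 0.8660254038
Term 1 = -9.3400 * 0.9992502812 * 0.3372697086 * 0.3200 / (2 * 0.8660254038) = -0.5815510494
Term 2 = -0.0320 * 8.4600 * 0.9762857098 * 0.6188312804 = -0.1635571491
Term 3 = 0.0010 * 9.3400 * 0.9992502812 * 0.7188878629 = 0.0067093787
Theta = -0.5815510494 + (-0.1635571491) + (0.0067093787) = -0.738399

Answer: Theta = -0.738399


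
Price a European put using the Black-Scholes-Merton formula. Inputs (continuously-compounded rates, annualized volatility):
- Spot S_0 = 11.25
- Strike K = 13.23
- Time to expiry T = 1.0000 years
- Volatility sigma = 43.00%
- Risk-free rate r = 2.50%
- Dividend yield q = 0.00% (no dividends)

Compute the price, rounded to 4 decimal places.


Answer: Price = 2.9844

Derivation:
d1 = (ln(S/K) + (r - q + 0.5*sigma^2) * T) / (sigma * sqrt(T)) = -0.10388105
d2 = d1 - sigma * sqrt(T) = -0.53388105
exp(-rT) = 0.97530991; exp(-qT) = 1.00000000
P = K * exp(-rT) * N(-d2) - S_0 * exp(-qT) * N(-d1)
N(-d1) = 0.54136813; N(-d2) = 0.70328808
P = 13.2300 * 0.97530991 * 0.70328808 - 11.2500 * 1.00000000 * 0.54136813 = 2.9844


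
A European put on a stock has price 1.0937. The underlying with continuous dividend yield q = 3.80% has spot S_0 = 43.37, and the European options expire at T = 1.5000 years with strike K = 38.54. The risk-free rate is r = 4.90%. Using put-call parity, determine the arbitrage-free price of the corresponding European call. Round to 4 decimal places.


Put-call parity: C - P = S_0 * exp(-qT) - K * exp(-rT).
S_0 * exp(-qT) = 43.3700 * 0.94459407 = 40.96704479
K * exp(-rT) = 38.5400 * 0.92913615 = 35.80890706
C = P + S*exp(-qT) - K*exp(-rT)
C = 1.0937 + 40.96704479 - 35.80890706 = 6.2518

Answer: Call price = 6.2518


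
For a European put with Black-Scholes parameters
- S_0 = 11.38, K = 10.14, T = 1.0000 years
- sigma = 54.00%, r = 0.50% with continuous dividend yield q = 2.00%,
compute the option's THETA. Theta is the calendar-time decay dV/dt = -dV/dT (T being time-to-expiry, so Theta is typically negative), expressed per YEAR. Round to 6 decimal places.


Answer: Theta = -1.128359

Derivation:
d1 = 0.4558693158; d2 = -0.0841306842
phi(d1) = 0.3595698044; exp(-qT) = 0.9801986733; exp(-rT) = 0.9950124792
Theta = -S*exp(-qT)*phi(d1)*sigma/(2*sqrt(T)) + r*K*exp(-rT)*N(-d2) - q*S*exp(-qT)*N(-d1)
N(-d1) = 0.3242419778; N(-d2) = 0.5335237357; sqrt(T) = 1.0000000000
Term 1 = -11.3800 * 0.9801986733 * 0.3595698044 * 0.5400 / (2 * 1.0000000000) = -1.0829373945
Term 2 = 0.0050 * 10.1400 * 0.9950124792 * 0.5335237357 = 0.0269147427
Term 3 = -0.0200 * 11.3800 * 0.9801986733 * 0.3242419778 = -0.0723361863
Theta = -1.0829373945 + (0.0269147427) + (-0.0723361863) = -1.128359


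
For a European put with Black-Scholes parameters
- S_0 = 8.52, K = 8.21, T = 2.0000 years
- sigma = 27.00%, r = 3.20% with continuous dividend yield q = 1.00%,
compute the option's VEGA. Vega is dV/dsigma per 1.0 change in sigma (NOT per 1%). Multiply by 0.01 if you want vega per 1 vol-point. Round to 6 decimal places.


d1 = 0.4032169499; d2 = 0.0213792881
phi(d1) = 0.3677946593; exp(-qT) = 0.9801986733; exp(-rT) = 0.9380049995
Vega = S * exp(-qT) * phi(d1) * sqrt(T) = 8.5200 * 0.9801986733 * 0.3677946593 * 1.4142135624 = 4.343843

Answer: Vega = 4.343843


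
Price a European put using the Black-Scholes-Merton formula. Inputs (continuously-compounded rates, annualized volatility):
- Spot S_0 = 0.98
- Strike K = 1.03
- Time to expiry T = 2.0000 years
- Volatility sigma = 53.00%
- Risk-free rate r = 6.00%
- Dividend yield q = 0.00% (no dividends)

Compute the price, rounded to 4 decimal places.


Answer: Price = 0.2445

Derivation:
d1 = (ln(S/K) + (r - q + 0.5*sigma^2) * T) / (sigma * sqrt(T)) = 0.46847624
d2 = d1 - sigma * sqrt(T) = -0.28105695
exp(-rT) = 0.88692044; exp(-qT) = 1.00000000
P = K * exp(-rT) * N(-d2) - S_0 * exp(-qT) * N(-d1)
N(-d1) = 0.31972203; N(-d2) = 0.61066664
P = 1.0300 * 0.88692044 * 0.61066664 - 0.9800 * 1.00000000 * 0.31972203 = 0.2445


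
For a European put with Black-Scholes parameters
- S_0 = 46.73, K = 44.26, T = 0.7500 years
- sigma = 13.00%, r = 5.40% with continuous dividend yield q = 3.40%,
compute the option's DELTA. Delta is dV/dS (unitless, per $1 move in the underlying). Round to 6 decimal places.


Answer: Delta = -0.244515

Derivation:
d1 = 0.6718804691; d2 = 0.5592971666
phi(d1) = 0.3183352470; exp(-qT) = 0.9748223790; exp(-rT) = 0.9603091645
N(-d1) = 0.2508298975
Delta = -exp(-qT) * N(-d1) = -0.9748223790 * 0.2508298975 = -0.244515


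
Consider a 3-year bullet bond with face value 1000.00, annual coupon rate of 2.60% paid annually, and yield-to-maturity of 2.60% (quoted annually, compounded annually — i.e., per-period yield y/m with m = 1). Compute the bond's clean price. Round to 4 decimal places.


Coupon per period c = face * coupon_rate / m = 26.000000
Periods per year m = 1; per-period yield y/m = 0.026000
Number of cashflows N = 3
Cashflows (t years, CF_t, discount factor 1/(1+y/m)^(m*t), PV):
  t = 1.0000: CF_t = 26.000000, DF = 0.974659, PV = 25.341131
  t = 2.0000: CF_t = 26.000000, DF = 0.949960, PV = 24.698958
  t = 3.0000: CF_t = 1026.000000, DF = 0.925887, PV = 949.959912
Price P = sum_t PV_t = 1000.000000

Answer: Price = 1000.0000


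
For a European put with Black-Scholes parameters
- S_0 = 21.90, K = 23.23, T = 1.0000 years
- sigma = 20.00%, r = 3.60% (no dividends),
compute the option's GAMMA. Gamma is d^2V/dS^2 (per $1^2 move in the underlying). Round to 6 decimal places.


d1 = -0.0147895498; d2 = -0.2147895498
phi(d1) = 0.3988986523; exp(-qT) = 1.0000000000; exp(-rT) = 0.9646402935
Gamma = exp(-qT) * phi(d1) / (S * sigma * sqrt(T)) = 1.0000000000 * 0.3988986523 / (21.9000 * 0.2000 * 1.0000000000) = 0.091073

Answer: Gamma = 0.091073


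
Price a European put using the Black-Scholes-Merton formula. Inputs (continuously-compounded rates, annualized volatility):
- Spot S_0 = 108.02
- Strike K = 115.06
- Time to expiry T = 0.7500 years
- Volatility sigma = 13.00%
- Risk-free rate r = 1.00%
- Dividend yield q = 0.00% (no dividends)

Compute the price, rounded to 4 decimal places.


d1 = (ln(S/K) + (r - q + 0.5*sigma^2) * T) / (sigma * sqrt(T)) = -0.43789652
d2 = d1 - sigma * sqrt(T) = -0.55047982
exp(-rT) = 0.99252805; exp(-qT) = 1.00000000
P = K * exp(-rT) * N(-d2) - S_0 * exp(-qT) * N(-d1)
N(-d1) = 0.66926935; N(-d2) = 0.70900484
P = 115.0600 * 0.99252805 * 0.70900484 - 108.0200 * 1.00000000 * 0.66926935 = 8.6741

Answer: Price = 8.6741


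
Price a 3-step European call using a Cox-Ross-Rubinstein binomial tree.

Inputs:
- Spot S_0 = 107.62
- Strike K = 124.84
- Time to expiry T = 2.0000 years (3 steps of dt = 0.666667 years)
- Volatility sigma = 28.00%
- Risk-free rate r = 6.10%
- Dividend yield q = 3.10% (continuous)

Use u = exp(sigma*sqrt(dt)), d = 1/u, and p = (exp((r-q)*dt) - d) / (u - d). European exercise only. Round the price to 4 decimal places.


Answer: Price = V(0,0) = 12.4431

Derivation:
dt = T/N = 0.666667
u = exp(sigma*sqrt(dt)) = 1.256863; d = 1/u = 0.795632
p = (exp((r-q)*dt) - d) / (u - d) = 0.486892
Discount per step: exp(-r*dt) = 0.960149
Stock lattice S(k, i) with i counting down-moves:
  k=0: S(0,0) = 107.6200
  k=1: S(1,0) = 135.2636; S(1,1) = 85.6259
  k=2: S(2,0) = 170.0078; S(2,1) = 107.6200; S(2,2) = 68.1266
  k=3: S(3,0) = 213.6766; S(3,1) = 135.2636; S(3,2) = 85.6259; S(3,3) = 54.2037
Terminal payoffs V(N, i) = max(S_T - K, 0):
  V(3,0) = 88.836595; V(3,1) = 10.423611; V(3,2) = 0.000000; V(3,3) = 0.000000
Backward induction: V(k, i) = exp(-r*dt) * [p * V(k+1, i) + (1-p) * V(k+1, i+1)].
  V(2,0) = exp(-r*dt) * [p*88.836595 + (1-p)*10.423611] = 46.665391
  V(2,1) = exp(-r*dt) * [p*10.423611 + (1-p)*0.000000] = 4.872918
  V(2,2) = exp(-r*dt) * [p*0.000000 + (1-p)*0.000000] = 0.000000
  V(1,0) = exp(-r*dt) * [p*46.665391 + (1-p)*4.872918] = 24.216230
  V(1,1) = exp(-r*dt) * [p*4.872918 + (1-p)*0.000000] = 2.278033
  V(0,0) = exp(-r*dt) * [p*24.216230 + (1-p)*2.278033] = 12.443107


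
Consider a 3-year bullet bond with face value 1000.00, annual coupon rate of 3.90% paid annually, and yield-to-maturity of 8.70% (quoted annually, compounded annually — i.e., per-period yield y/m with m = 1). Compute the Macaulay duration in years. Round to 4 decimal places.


Coupon per period c = face * coupon_rate / m = 39.000000
Periods per year m = 1; per-period yield y/m = 0.087000
Number of cashflows N = 3
Cashflows (t years, CF_t, discount factor 1/(1+y/m)^(m*t), PV):
  t = 1.0000: CF_t = 39.000000, DF = 0.919963, PV = 35.878565
  t = 2.0000: CF_t = 39.000000, DF = 0.846332, PV = 33.006959
  t = 3.0000: CF_t = 1039.000000, DF = 0.778595, PV = 808.959753
Price P = sum_t PV_t = 877.845277
Macaulay numerator sum_t t * PV_t:
  t * PV_t at t = 1.0000: 35.878565
  t * PV_t at t = 2.0000: 66.013919
  t * PV_t at t = 3.0000: 2426.879259
Macaulay duration D = (sum_t t * PV_t) / P = 2528.771742 / 877.845277 = 2.880658

Answer: Macaulay duration = 2.8807 years


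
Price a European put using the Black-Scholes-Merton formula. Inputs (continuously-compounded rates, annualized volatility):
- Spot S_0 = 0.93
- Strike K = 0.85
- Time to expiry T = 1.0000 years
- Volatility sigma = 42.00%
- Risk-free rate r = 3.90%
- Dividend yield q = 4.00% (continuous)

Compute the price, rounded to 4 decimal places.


Answer: Price = 0.1074

Derivation:
d1 = (ln(S/K) + (r - q + 0.5*sigma^2) * T) / (sigma * sqrt(T)) = 0.42178152
d2 = d1 - sigma * sqrt(T) = 0.00178152
exp(-rT) = 0.96175071; exp(-qT) = 0.96078944
P = K * exp(-rT) * N(-d2) - S_0 * exp(-qT) * N(-d1)
N(-d1) = 0.33659225; N(-d2) = 0.49928928
P = 0.8500 * 0.96175071 * 0.49928928 - 0.9300 * 0.96078944 * 0.33659225 = 0.1074


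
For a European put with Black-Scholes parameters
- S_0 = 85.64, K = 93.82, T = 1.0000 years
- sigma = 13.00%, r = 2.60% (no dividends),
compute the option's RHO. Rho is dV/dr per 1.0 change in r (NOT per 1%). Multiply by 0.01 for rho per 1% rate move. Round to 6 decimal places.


Answer: Rho = -65.318802

Derivation:
d1 = -0.4367353014; d2 = -0.5667353014
phi(d1) = 0.3626535185; exp(-qT) = 1.0000000000; exp(-rT) = 0.9743350896
N(-d2) = 0.7145529835
Rho = -K*T*exp(-rT)*N(-d2) = -93.8200 * 1.0000 * 0.9743350896 * 0.7145529835 = -65.318802


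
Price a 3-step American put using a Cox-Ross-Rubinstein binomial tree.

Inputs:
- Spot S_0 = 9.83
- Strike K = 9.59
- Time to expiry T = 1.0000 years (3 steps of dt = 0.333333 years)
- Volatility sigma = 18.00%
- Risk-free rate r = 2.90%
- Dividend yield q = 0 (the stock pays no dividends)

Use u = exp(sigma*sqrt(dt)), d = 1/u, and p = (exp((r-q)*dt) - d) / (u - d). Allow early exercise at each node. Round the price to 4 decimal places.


dt = T/N = 0.333333
u = exp(sigma*sqrt(dt)) = 1.109515; d = 1/u = 0.901295
p = (exp((r-q)*dt) - d) / (u - d) = 0.520693
Discount per step: exp(-r*dt) = 0.990380
Stock lattice S(k, i) with i counting down-moves:
  k=0: S(0,0) = 9.8300
  k=1: S(1,0) = 10.9065; S(1,1) = 8.8597
  k=2: S(2,0) = 12.1010; S(2,1) = 9.8300; S(2,2) = 7.9852
  k=3: S(3,0) = 13.4262; S(3,1) = 10.9065; S(3,2) = 8.8597; S(3,3) = 7.1970
Terminal payoffs V(N, i) = max(K - S_T, 0):
  V(3,0) = 0.000000; V(3,1) = 0.000000; V(3,2) = 0.730274; V(3,3) = 2.392960
Backward induction: V(k, i) = exp(-r*dt) * [p * V(k+1, i) + (1-p) * V(k+1, i+1)]; then take max(V_cont, immediate exercise) for American.
  V(2,0) = exp(-r*dt) * [p*0.000000 + (1-p)*0.000000] = 0.000000; exercise = 0.000000; V(2,0) = max -> 0.000000
  V(2,1) = exp(-r*dt) * [p*0.000000 + (1-p)*0.730274] = 0.346658; exercise = 0.000000; V(2,1) = max -> 0.346658
  V(2,2) = exp(-r*dt) * [p*0.730274 + (1-p)*2.392960] = 1.512519; exercise = 1.604776; V(2,2) = max -> 1.604776
  V(1,0) = exp(-r*dt) * [p*0.000000 + (1-p)*0.346658] = 0.164557; exercise = 0.000000; V(1,0) = max -> 0.164557
  V(1,1) = exp(-r*dt) * [p*0.346658 + (1-p)*1.604776] = 0.940547; exercise = 0.730274; V(1,1) = max -> 0.940547
  V(0,0) = exp(-r*dt) * [p*0.164557 + (1-p)*0.940547] = 0.531333; exercise = 0.000000; V(0,0) = max -> 0.531333

Answer: Price = V(0,0) = 0.5313


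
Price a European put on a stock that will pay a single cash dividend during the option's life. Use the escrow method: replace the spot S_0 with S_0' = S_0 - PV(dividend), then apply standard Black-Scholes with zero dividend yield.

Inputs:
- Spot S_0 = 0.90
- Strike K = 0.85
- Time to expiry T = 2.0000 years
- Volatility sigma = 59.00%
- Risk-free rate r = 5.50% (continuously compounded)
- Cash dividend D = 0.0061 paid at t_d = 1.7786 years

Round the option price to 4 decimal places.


Answer: Price = 0.2060

Derivation:
PV(D) = D * exp(-r * t_d) = 0.0061 * 0.90680939 = 0.00553154
S_0' = S_0 - PV(D) = 0.9000 - 0.00553154 = 0.89446846
d1 = (ln(S_0'/K) + (r + sigma^2/2)*T) / (sigma*sqrt(T)) = 0.61014122
d2 = d1 - sigma*sqrt(T) = -0.22424478
exp(-rT) = 0.89583414
N(-d1) = 0.27088413; N(-d2) = 0.58871658
P = K * exp(-rT) * N(-d2) - S_0' * N(-d1) = 0.8500 * 0.89583414 * 0.58871658 - 0.89446846 * 0.27088413 = 0.2060


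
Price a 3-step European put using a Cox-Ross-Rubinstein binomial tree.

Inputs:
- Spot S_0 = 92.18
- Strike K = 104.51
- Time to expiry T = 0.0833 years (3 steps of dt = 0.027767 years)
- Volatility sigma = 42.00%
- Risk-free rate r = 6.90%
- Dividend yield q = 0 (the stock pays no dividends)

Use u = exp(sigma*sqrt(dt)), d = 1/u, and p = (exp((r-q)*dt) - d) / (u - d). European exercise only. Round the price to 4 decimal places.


dt = T/N = 0.027767
u = exp(sigma*sqrt(dt)) = 1.072493; d = 1/u = 0.932407
p = (exp((r-q)*dt) - d) / (u - d) = 0.496200
Discount per step: exp(-r*dt) = 0.998086
Stock lattice S(k, i) with i counting down-moves:
  k=0: S(0,0) = 92.1800
  k=1: S(1,0) = 98.8624; S(1,1) = 85.9493
  k=2: S(2,0) = 106.0293; S(2,1) = 92.1800; S(2,2) = 80.1397
  k=3: S(3,0) = 113.7157; S(3,1) = 98.8624; S(3,2) = 85.9493; S(3,3) = 74.7228
Terminal payoffs V(N, i) = max(K - S_T, 0):
  V(3,0) = 0.000000; V(3,1) = 5.647580; V(3,2) = 18.560734; V(3,3) = 29.787206
Backward induction: V(k, i) = exp(-r*dt) * [p * V(k+1, i) + (1-p) * V(k+1, i+1)].
  V(2,0) = exp(-r*dt) * [p*0.000000 + (1-p)*5.647580] = 2.839803
  V(2,1) = exp(-r*dt) * [p*5.647580 + (1-p)*18.560734] = 12.129961
  V(2,2) = exp(-r*dt) * [p*18.560734 + (1-p)*29.787206] = 24.170275
  V(1,0) = exp(-r*dt) * [p*2.839803 + (1-p)*12.129961] = 7.505788
  V(1,1) = exp(-r*dt) * [p*12.129961 + (1-p)*24.170275] = 18.161039
  V(0,0) = exp(-r*dt) * [p*7.505788 + (1-p)*18.161039] = 12.849258

Answer: Price = V(0,0) = 12.8493


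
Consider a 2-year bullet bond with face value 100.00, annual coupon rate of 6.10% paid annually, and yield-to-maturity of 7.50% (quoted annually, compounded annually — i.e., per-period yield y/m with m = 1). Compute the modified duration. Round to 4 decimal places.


Coupon per period c = face * coupon_rate / m = 6.100000
Periods per year m = 1; per-period yield y/m = 0.075000
Number of cashflows N = 2
Cashflows (t years, CF_t, discount factor 1/(1+y/m)^(m*t), PV):
  t = 1.0000: CF_t = 6.100000, DF = 0.930233, PV = 5.674419
  t = 2.0000: CF_t = 106.100000, DF = 0.865333, PV = 91.811790
Price P = sum_t PV_t = 97.486209
First compute Macaulay numerator sum_t t * PV_t:
  t * PV_t at t = 1.0000: 5.674419
  t * PV_t at t = 2.0000: 183.623580
Macaulay duration D = 189.297999 / 97.486209 = 1.941793
Modified duration = D / (1 + y/m) = 1.941793 / (1 + 0.075000) = 1.806319

Answer: Modified duration = 1.8063


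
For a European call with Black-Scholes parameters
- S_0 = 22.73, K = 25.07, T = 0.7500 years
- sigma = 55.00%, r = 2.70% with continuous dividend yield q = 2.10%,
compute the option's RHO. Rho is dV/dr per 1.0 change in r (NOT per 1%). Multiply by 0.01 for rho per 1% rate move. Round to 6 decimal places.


d1 = 0.0418867110; d2 = -0.4344272611
phi(d1) = 0.3985924624; exp(-qT) = 0.9843733826; exp(-rT) = 0.9799536543
N(d2) = 0.3319891025
Rho = K*T*exp(-rT)*N(d2) = 25.0700 * 0.7500 * 0.9799536543 * 0.3319891025 = 6.117091

Answer: Rho = 6.117091


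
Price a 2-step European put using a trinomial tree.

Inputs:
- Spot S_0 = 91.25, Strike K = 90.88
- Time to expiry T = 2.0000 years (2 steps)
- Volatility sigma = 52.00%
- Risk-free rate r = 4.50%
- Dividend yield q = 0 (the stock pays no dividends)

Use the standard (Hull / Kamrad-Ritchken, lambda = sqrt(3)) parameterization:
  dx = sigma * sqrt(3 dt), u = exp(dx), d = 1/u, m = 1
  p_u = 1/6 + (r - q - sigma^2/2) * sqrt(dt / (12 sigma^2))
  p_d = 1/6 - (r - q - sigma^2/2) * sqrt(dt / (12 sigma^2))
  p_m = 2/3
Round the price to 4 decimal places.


Answer: Price = V(0,0) = 17.4658

Derivation:
dt = T/N = 1.000000; dx = sigma*sqrt(3*dt) = 0.900666
u = exp(dx) = 2.461243; d = 1/u = 0.406299
p_u = 0.116593, p_m = 0.666667, p_d = 0.216741
Discount per step: exp(-r*dt) = 0.955997
Stock lattice S(k, j) with j the centered position index:
  k=0: S(0,+0) = 91.2500
  k=1: S(1,-1) = 37.0748; S(1,+0) = 91.2500; S(1,+1) = 224.5884
  k=2: S(2,-2) = 15.0634; S(2,-1) = 37.0748; S(2,+0) = 91.2500; S(2,+1) = 224.5884; S(2,+2) = 552.7666
Terminal payoffs V(N, j) = max(K - S_T, 0):
  V(2,-2) = 75.816567; V(2,-1) = 53.805234; V(2,+0) = 0.000000; V(2,+1) = 0.000000; V(2,+2) = 0.000000
Backward induction: V(k, j) = exp(-r*dt) * [p_u * V(k+1, j+1) + p_m * V(k+1, j) + p_d * V(k+1, j-1)]
  V(1,-1) = exp(-r*dt) * [p_u*0.000000 + p_m*53.805234 + p_d*75.816567] = 50.001242
  V(1,+0) = exp(-r*dt) * [p_u*0.000000 + p_m*0.000000 + p_d*53.805234] = 11.148636
  V(1,+1) = exp(-r*dt) * [p_u*0.000000 + p_m*0.000000 + p_d*0.000000] = 0.000000
  V(0,+0) = exp(-r*dt) * [p_u*0.000000 + p_m*11.148636 + p_d*50.001242] = 17.465814


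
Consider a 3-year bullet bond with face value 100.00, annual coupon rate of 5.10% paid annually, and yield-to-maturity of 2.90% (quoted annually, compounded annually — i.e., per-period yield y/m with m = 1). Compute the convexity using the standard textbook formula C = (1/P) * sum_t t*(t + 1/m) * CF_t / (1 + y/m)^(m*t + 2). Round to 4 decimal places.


Answer: Convexity = 10.6356

Derivation:
Coupon per period c = face * coupon_rate / m = 5.100000
Periods per year m = 1; per-period yield y/m = 0.029000
Number of cashflows N = 3
Cashflows (t years, CF_t, discount factor 1/(1+y/m)^(m*t), PV):
  t = 1.0000: CF_t = 5.100000, DF = 0.971817, PV = 4.956268
  t = 2.0000: CF_t = 5.100000, DF = 0.944429, PV = 4.816587
  t = 3.0000: CF_t = 105.100000, DF = 0.917812, PV = 96.462073
Price P = sum_t PV_t = 106.234929
Convexity numerator sum_t t*(t + 1/m) * CF_t / (1+y/m)^(m*t + 2):
  t = 1.0000: term = 9.361686
  t = 2.0000: term = 27.293544
  t = 3.0000: term = 1093.218792
Convexity = (1/P) * sum = 1129.874021 / 106.234929 = 10.635617


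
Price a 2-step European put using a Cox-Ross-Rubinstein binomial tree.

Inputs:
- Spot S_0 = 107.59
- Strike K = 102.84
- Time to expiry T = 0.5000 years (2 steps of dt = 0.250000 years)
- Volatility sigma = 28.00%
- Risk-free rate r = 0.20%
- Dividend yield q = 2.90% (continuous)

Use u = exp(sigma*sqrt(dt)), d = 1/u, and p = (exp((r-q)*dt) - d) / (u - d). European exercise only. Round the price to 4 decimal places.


dt = T/N = 0.250000
u = exp(sigma*sqrt(dt)) = 1.150274; d = 1/u = 0.869358
p = (exp((r-q)*dt) - d) / (u - d) = 0.441109
Discount per step: exp(-r*dt) = 0.999500
Stock lattice S(k, i) with i counting down-moves:
  k=0: S(0,0) = 107.5900
  k=1: S(1,0) = 123.7580; S(1,1) = 93.5343
  k=2: S(2,0) = 142.3555; S(2,1) = 107.5900; S(2,2) = 81.3148
Terminal payoffs V(N, i) = max(K - S_T, 0):
  V(2,0) = 0.000000; V(2,1) = 0.000000; V(2,2) = 21.525227
Backward induction: V(k, i) = exp(-r*dt) * [p * V(k+1, i) + (1-p) * V(k+1, i+1)].
  V(1,0) = exp(-r*dt) * [p*0.000000 + (1-p)*0.000000] = 0.000000
  V(1,1) = exp(-r*dt) * [p*0.000000 + (1-p)*21.525227] = 12.024234
  V(0,0) = exp(-r*dt) * [p*0.000000 + (1-p)*12.024234] = 6.716872

Answer: Price = V(0,0) = 6.7169


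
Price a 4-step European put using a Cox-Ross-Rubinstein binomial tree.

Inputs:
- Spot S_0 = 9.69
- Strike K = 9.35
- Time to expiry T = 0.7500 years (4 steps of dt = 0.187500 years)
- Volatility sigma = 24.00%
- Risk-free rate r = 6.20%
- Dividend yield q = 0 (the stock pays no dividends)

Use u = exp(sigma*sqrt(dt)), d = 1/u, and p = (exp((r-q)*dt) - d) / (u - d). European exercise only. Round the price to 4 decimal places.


Answer: Price = V(0,0) = 0.4478

Derivation:
dt = T/N = 0.187500
u = exp(sigma*sqrt(dt)) = 1.109515; d = 1/u = 0.901295
p = (exp((r-q)*dt) - d) / (u - d) = 0.530199
Discount per step: exp(-r*dt) = 0.988442
Stock lattice S(k, i) with i counting down-moves:
  k=0: S(0,0) = 9.6900
  k=1: S(1,0) = 10.7512; S(1,1) = 8.7335
  k=2: S(2,0) = 11.9286; S(2,1) = 9.6900; S(2,2) = 7.8715
  k=3: S(3,0) = 13.2350; S(3,1) = 10.7512; S(3,2) = 8.7335; S(3,3) = 7.0945
  k=4: S(4,0) = 14.6844; S(4,1) = 11.9286; S(4,2) = 9.6900; S(4,3) = 7.8715; S(4,4) = 6.3943
Terminal payoffs V(N, i) = max(K - S_T, 0):
  V(4,0) = 0.000000; V(4,1) = 0.000000; V(4,2) = 0.000000; V(4,3) = 1.478502; V(4,4) = 2.955730
Backward induction: V(k, i) = exp(-r*dt) * [p * V(k+1, i) + (1-p) * V(k+1, i+1)].
  V(3,0) = exp(-r*dt) * [p*0.000000 + (1-p)*0.000000] = 0.000000
  V(3,1) = exp(-r*dt) * [p*0.000000 + (1-p)*0.000000] = 0.000000
  V(3,2) = exp(-r*dt) * [p*0.000000 + (1-p)*1.478502] = 0.686574
  V(3,3) = exp(-r*dt) * [p*1.478502 + (1-p)*2.955730] = 2.147397
  V(2,0) = exp(-r*dt) * [p*0.000000 + (1-p)*0.000000] = 0.000000
  V(2,1) = exp(-r*dt) * [p*0.000000 + (1-p)*0.686574] = 0.318826
  V(2,2) = exp(-r*dt) * [p*0.686574 + (1-p)*2.147397] = 1.357004
  V(1,0) = exp(-r*dt) * [p*0.000000 + (1-p)*0.318826] = 0.148054
  V(1,1) = exp(-r*dt) * [p*0.318826 + (1-p)*1.357004] = 0.797241
  V(0,0) = exp(-r*dt) * [p*0.148054 + (1-p)*0.797241] = 0.447807


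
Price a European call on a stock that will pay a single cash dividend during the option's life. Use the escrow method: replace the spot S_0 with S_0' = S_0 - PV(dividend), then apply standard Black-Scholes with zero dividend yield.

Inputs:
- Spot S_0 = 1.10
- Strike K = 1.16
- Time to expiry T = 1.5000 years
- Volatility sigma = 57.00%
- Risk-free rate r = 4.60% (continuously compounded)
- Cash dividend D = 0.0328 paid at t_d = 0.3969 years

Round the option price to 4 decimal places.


PV(D) = D * exp(-r * t_d) = 0.0328 * 0.98190826 = 0.03220659
S_0' = S_0 - PV(D) = 1.1000 - 0.03220659 = 1.06779341
d1 = (ln(S_0'/K) + (r + sigma^2/2)*T) / (sigma*sqrt(T)) = 0.32924763
d2 = d1 - sigma*sqrt(T) = -0.36885694
exp(-rT) = 0.93332668
N(d1) = 0.62901574; N(d2) = 0.35611718
C = S_0' * N(d1) - K * exp(-rT) * N(d2) = 1.06779341 * 0.62901574 - 1.1600 * 0.93332668 * 0.35611718 = 0.2861

Answer: Price = 0.2861


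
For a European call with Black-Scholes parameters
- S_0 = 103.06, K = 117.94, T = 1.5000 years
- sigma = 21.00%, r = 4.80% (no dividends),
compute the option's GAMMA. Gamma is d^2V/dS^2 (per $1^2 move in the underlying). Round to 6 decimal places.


Answer: Gamma = 0.014950

Derivation:
d1 = -0.1158246189; d2 = -0.3730210419
phi(d1) = 0.3962752615; exp(-qT) = 1.0000000000; exp(-rT) = 0.9305308958
Gamma = exp(-qT) * phi(d1) / (S * sigma * sqrt(T)) = 1.0000000000 * 0.3962752615 / (103.0600 * 0.2100 * 1.2247448714) = 0.014950


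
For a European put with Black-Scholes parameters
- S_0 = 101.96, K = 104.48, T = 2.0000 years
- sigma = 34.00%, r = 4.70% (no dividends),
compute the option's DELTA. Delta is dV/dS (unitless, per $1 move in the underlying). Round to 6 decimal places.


Answer: Delta = -0.350069

Derivation:
d1 = 0.3851338484; d2 = -0.0956987628
phi(d1) = 0.3704256335; exp(-qT) = 1.0000000000; exp(-rT) = 0.9102827622
N(-d1) = 0.3500691256
Delta = -exp(-qT) * N(-d1) = -1.0000000000 * 0.3500691256 = -0.350069


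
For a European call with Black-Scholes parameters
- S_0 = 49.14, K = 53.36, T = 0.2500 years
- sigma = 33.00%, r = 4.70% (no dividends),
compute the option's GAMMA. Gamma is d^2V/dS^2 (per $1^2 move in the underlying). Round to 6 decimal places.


d1 = -0.3456093001; d2 = -0.5106093001
phi(d1) = 0.3758138164; exp(-qT) = 1.0000000000; exp(-rT) = 0.9883187617
Gamma = exp(-qT) * phi(d1) / (S * sigma * sqrt(T)) = 1.0000000000 * 0.3758138164 / (49.1400 * 0.3300 * 0.5000000000) = 0.046350

Answer: Gamma = 0.046350


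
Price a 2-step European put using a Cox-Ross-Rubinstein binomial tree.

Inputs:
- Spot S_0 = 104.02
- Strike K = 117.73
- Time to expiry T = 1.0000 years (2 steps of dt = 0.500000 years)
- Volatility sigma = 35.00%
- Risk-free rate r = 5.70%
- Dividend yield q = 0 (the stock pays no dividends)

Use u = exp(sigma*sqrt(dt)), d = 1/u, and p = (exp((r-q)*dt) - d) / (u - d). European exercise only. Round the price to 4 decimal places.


Answer: Price = V(0,0) = 19.4954

Derivation:
dt = T/N = 0.500000
u = exp(sigma*sqrt(dt)) = 1.280803; d = 1/u = 0.780760
p = (exp((r-q)*dt) - d) / (u - d) = 0.496257
Discount per step: exp(-r*dt) = 0.971902
Stock lattice S(k, i) with i counting down-moves:
  k=0: S(0,0) = 104.0200
  k=1: S(1,0) = 133.2291; S(1,1) = 81.2147
  k=2: S(2,0) = 170.6403; S(2,1) = 104.0200; S(2,2) = 63.4092
Terminal payoffs V(N, i) = max(K - S_T, 0):
  V(2,0) = 0.000000; V(2,1) = 13.710000; V(2,2) = 54.320833
Backward induction: V(k, i) = exp(-r*dt) * [p * V(k+1, i) + (1-p) * V(k+1, i+1)].
  V(1,0) = exp(-r*dt) * [p*0.000000 + (1-p)*13.710000] = 6.712264
  V(1,1) = exp(-r*dt) * [p*13.710000 + (1-p)*54.320833] = 33.207394
  V(0,0) = exp(-r*dt) * [p*6.712264 + (1-p)*33.207394] = 19.495386


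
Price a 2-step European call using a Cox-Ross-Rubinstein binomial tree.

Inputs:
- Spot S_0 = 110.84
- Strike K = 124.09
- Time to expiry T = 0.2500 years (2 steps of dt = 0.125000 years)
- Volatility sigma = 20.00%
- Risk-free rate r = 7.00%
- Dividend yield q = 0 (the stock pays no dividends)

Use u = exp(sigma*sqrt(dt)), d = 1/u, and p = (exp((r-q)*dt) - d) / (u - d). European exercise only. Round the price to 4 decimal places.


dt = T/N = 0.125000
u = exp(sigma*sqrt(dt)) = 1.073271; d = 1/u = 0.931731
p = (exp((r-q)*dt) - d) / (u - d) = 0.544421
Discount per step: exp(-r*dt) = 0.991288
Stock lattice S(k, i) with i counting down-moves:
  k=0: S(0,0) = 110.8400
  k=1: S(1,0) = 118.9613; S(1,1) = 103.2731
  k=2: S(2,0) = 127.6777; S(2,1) = 110.8400; S(2,2) = 96.2228
Terminal payoffs V(N, i) = max(S_T - K, 0):
  V(2,0) = 3.587694; V(2,1) = 0.000000; V(2,2) = 0.000000
Backward induction: V(k, i) = exp(-r*dt) * [p * V(k+1, i) + (1-p) * V(k+1, i+1)].
  V(1,0) = exp(-r*dt) * [p*3.587694 + (1-p)*0.000000] = 1.936201
  V(1,1) = exp(-r*dt) * [p*0.000000 + (1-p)*0.000000] = 0.000000
  V(0,0) = exp(-r*dt) * [p*1.936201 + (1-p)*0.000000] = 1.044926

Answer: Price = V(0,0) = 1.0449


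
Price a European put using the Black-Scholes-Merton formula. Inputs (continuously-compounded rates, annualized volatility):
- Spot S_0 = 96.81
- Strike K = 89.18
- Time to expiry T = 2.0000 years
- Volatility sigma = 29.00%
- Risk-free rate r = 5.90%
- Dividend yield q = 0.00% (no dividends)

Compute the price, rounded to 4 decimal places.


Answer: Price = 7.1642

Derivation:
d1 = (ln(S/K) + (r - q + 0.5*sigma^2) * T) / (sigma * sqrt(T)) = 0.69294879
d2 = d1 - sigma * sqrt(T) = 0.28282685
exp(-rT) = 0.88869605; exp(-qT) = 1.00000000
P = K * exp(-rT) * N(-d2) - S_0 * exp(-qT) * N(-d1)
N(-d1) = 0.24417085; N(-d2) = 0.38865478
P = 89.1800 * 0.88869605 * 0.38865478 - 96.8100 * 1.00000000 * 0.24417085 = 7.1642


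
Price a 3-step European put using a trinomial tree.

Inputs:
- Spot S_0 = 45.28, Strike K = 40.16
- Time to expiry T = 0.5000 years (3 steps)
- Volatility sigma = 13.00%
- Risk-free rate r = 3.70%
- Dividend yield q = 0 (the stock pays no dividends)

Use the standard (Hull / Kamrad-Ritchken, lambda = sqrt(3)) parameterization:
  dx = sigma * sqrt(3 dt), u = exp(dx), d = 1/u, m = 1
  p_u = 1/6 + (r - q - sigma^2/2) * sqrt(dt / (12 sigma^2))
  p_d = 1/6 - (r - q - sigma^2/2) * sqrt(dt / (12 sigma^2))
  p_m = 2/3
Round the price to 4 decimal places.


Answer: Price = V(0,0) = 0.1125

Derivation:
dt = T/N = 0.166667; dx = sigma*sqrt(3*dt) = 0.091924
u = exp(dx) = 1.096281; d = 1/u = 0.912175
p_u = 0.192549, p_m = 0.666667, p_d = 0.140785
Discount per step: exp(-r*dt) = 0.993852
Stock lattice S(k, j) with j the centered position index:
  k=0: S(0,+0) = 45.2800
  k=1: S(1,-1) = 41.3033; S(1,+0) = 45.2800; S(1,+1) = 49.6396
  k=2: S(2,-2) = 37.6758; S(2,-1) = 41.3033; S(2,+0) = 45.2800; S(2,+1) = 49.6396; S(2,+2) = 54.4190
  k=3: S(3,-3) = 34.3669; S(3,-2) = 37.6758; S(3,-1) = 41.3033; S(3,+0) = 45.2800; S(3,+1) = 49.6396; S(3,+2) = 54.4190; S(3,+3) = 59.6585
Terminal payoffs V(N, j) = max(K - S_T, 0):
  V(3,-3) = 5.793104; V(3,-2) = 2.484212; V(3,-1) = 0.000000; V(3,+0) = 0.000000; V(3,+1) = 0.000000; V(3,+2) = 0.000000; V(3,+3) = 0.000000
Backward induction: V(k, j) = exp(-r*dt) * [p_u * V(k+1, j+1) + p_m * V(k+1, j) + p_d * V(k+1, j-1)]
  V(2,-2) = exp(-r*dt) * [p_u*0.000000 + p_m*2.484212 + p_d*5.793104] = 2.456526
  V(2,-1) = exp(-r*dt) * [p_u*0.000000 + p_m*0.000000 + p_d*2.484212] = 0.347589
  V(2,+0) = exp(-r*dt) * [p_u*0.000000 + p_m*0.000000 + p_d*0.000000] = 0.000000
  V(2,+1) = exp(-r*dt) * [p_u*0.000000 + p_m*0.000000 + p_d*0.000000] = 0.000000
  V(2,+2) = exp(-r*dt) * [p_u*0.000000 + p_m*0.000000 + p_d*0.000000] = 0.000000
  V(1,-1) = exp(-r*dt) * [p_u*0.000000 + p_m*0.347589 + p_d*2.456526] = 0.574017
  V(1,+0) = exp(-r*dt) * [p_u*0.000000 + p_m*0.000000 + p_d*0.347589] = 0.048634
  V(1,+1) = exp(-r*dt) * [p_u*0.000000 + p_m*0.000000 + p_d*0.000000] = 0.000000
  V(0,+0) = exp(-r*dt) * [p_u*0.000000 + p_m*0.048634 + p_d*0.574017] = 0.112540


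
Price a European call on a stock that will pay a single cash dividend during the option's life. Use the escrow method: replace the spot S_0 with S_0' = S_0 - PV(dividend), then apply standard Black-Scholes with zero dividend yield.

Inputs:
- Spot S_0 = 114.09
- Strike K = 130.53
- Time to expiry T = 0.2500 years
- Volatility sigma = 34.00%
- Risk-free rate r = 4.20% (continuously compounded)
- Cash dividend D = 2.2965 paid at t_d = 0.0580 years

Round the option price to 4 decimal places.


Answer: Price = 2.2441

Derivation:
PV(D) = D * exp(-r * t_d) = 2.2965 * 0.99756696 = 2.29091253
S_0' = S_0 - PV(D) = 114.0900 - 2.29091253 = 111.79908747
d1 = (ln(S_0'/K) + (r + sigma^2/2)*T) / (sigma*sqrt(T)) = -0.76440992
d2 = d1 - sigma*sqrt(T) = -0.93440992
exp(-rT) = 0.98955493
N(d1) = 0.22231150; N(d2) = 0.17504624
C = S_0' * N(d1) - K * exp(-rT) * N(d2) = 111.79908747 * 0.22231150 - 130.5300 * 0.98955493 * 0.17504624 = 2.2441


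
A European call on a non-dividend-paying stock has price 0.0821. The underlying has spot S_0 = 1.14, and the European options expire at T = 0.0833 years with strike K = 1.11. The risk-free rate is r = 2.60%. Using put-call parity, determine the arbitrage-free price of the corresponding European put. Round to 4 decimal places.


Put-call parity: C - P = S_0 * exp(-qT) - K * exp(-rT).
S_0 * exp(-qT) = 1.1400 * 1.00000000 = 1.14000000
K * exp(-rT) = 1.1100 * 0.99783654 = 1.10759856
P = C - S*exp(-qT) + K*exp(-rT)
P = 0.0821 - 1.14000000 + 1.10759856 = 0.0497

Answer: Put price = 0.0497


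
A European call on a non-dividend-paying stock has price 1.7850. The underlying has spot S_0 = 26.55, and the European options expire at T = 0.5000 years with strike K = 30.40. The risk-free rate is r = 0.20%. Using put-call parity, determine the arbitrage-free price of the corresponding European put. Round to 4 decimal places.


Answer: Put price = 5.6046

Derivation:
Put-call parity: C - P = S_0 * exp(-qT) - K * exp(-rT).
S_0 * exp(-qT) = 26.5500 * 1.00000000 = 26.55000000
K * exp(-rT) = 30.4000 * 0.99900050 = 30.36961519
P = C - S*exp(-qT) + K*exp(-rT)
P = 1.7850 - 26.55000000 + 30.36961519 = 5.6046


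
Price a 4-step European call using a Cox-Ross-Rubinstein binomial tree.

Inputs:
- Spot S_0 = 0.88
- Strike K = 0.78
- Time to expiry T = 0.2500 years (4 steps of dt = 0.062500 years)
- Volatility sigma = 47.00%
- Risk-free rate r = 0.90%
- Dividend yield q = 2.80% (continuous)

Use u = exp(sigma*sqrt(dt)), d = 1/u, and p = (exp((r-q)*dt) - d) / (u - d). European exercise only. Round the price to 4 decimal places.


dt = T/N = 0.062500
u = exp(sigma*sqrt(dt)) = 1.124682; d = 1/u = 0.889141
p = (exp((r-q)*dt) - d) / (u - d) = 0.465620
Discount per step: exp(-r*dt) = 0.999438
Stock lattice S(k, i) with i counting down-moves:
  k=0: S(0,0) = 0.8800
  k=1: S(1,0) = 0.9897; S(1,1) = 0.7824
  k=2: S(2,0) = 1.1131; S(2,1) = 0.8800; S(2,2) = 0.6957
  k=3: S(3,0) = 1.2519; S(3,1) = 0.9897; S(3,2) = 0.7824; S(3,3) = 0.6186
  k=4: S(4,0) = 1.4080; S(4,1) = 1.1131; S(4,2) = 0.8800; S(4,3) = 0.6957; S(4,4) = 0.5500
Terminal payoffs V(N, i) = max(S_T - K, 0):
  V(4,0) = 0.627995; V(4,1) = 0.333120; V(4,2) = 0.100000; V(4,3) = 0.000000; V(4,4) = 0.000000
Backward induction: V(k, i) = exp(-r*dt) * [p * V(k+1, i) + (1-p) * V(k+1, i+1)].
  V(3,0) = exp(-r*dt) * [p*0.627995 + (1-p)*0.333120] = 0.470155
  V(3,1) = exp(-r*dt) * [p*0.333120 + (1-p)*0.100000] = 0.208428
  V(3,2) = exp(-r*dt) * [p*0.100000 + (1-p)*0.000000] = 0.046536
  V(3,3) = exp(-r*dt) * [p*0.000000 + (1-p)*0.000000] = 0.000000
  V(2,0) = exp(-r*dt) * [p*0.470155 + (1-p)*0.208428] = 0.330108
  V(2,1) = exp(-r*dt) * [p*0.208428 + (1-p)*0.046536] = 0.121848
  V(2,2) = exp(-r*dt) * [p*0.046536 + (1-p)*0.000000] = 0.021656
  V(1,0) = exp(-r*dt) * [p*0.330108 + (1-p)*0.121848] = 0.218695
  V(1,1) = exp(-r*dt) * [p*0.121848 + (1-p)*0.021656] = 0.068269
  V(0,0) = exp(-r*dt) * [p*0.218695 + (1-p)*0.068269] = 0.138232

Answer: Price = V(0,0) = 0.1382


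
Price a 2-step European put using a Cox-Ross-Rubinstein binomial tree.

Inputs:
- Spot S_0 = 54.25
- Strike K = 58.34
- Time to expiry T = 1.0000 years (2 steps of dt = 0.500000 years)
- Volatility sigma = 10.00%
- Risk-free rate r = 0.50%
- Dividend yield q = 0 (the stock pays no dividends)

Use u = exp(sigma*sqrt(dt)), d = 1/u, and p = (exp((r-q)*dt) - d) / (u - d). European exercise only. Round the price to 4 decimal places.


dt = T/N = 0.500000
u = exp(sigma*sqrt(dt)) = 1.073271; d = 1/u = 0.931731
p = (exp((r-q)*dt) - d) / (u - d) = 0.500015
Discount per step: exp(-r*dt) = 0.997503
Stock lattice S(k, i) with i counting down-moves:
  k=0: S(0,0) = 54.2500
  k=1: S(1,0) = 58.2249; S(1,1) = 50.5464
  k=2: S(2,0) = 62.4911; S(2,1) = 54.2500; S(2,2) = 47.0957
Terminal payoffs V(N, i) = max(K - S_T, 0):
  V(2,0) = 0.000000; V(2,1) = 4.090000; V(2,2) = 11.244303
Backward induction: V(k, i) = exp(-r*dt) * [p * V(k+1, i) + (1-p) * V(k+1, i+1)].
  V(1,0) = exp(-r*dt) * [p*0.000000 + (1-p)*4.090000] = 2.039834
  V(1,1) = exp(-r*dt) * [p*4.090000 + (1-p)*11.244303] = 7.647902
  V(0,0) = exp(-r*dt) * [p*2.039834 + (1-p)*7.647902] = 4.831691

Answer: Price = V(0,0) = 4.8317
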